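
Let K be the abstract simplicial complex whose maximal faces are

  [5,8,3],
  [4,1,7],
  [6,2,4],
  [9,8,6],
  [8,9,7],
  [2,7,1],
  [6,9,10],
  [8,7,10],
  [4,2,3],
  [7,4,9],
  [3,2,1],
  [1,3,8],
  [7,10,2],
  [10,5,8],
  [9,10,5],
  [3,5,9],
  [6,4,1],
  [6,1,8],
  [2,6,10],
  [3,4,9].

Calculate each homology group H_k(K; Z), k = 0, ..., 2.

H_0 = Z,  H_1 = Z ⊕ Z/2,  H_2 = 0.

We work with the vertex ordering 1 < 2 < 3 < 4 < 5 < 6 < 7 < 8 < 9 < 10. The simplices of K, each written with vertices in increasing order, are:

  0-simplices (10): [1], [2], [3], [4], [5], [6], [7], [8], [9], [10]
  1-simplices (30): (30 of them)
  2-simplices (20): (20 of them)

so the chain groups are C_0 ≅ Z^10, C_1 ≅ Z^30, C_2 ≅ Z^20.

Boundary ∂_1: C_1 → C_0 maps an edge to its endpoints' difference, ∂[p,q] = q − p. For instance
  ∂[9,10] = [10] − [9].
The 10×30 boundary matrix has rank 9 and Smith normal form diag(1,1,1,1,1,1,1,1,1).

∂_2: C_2 → C_1 maps a triangle to the signed sum of its edges. For instance
  ∂[1,2,3] = [2,3] − [1,3] + [1,2],
  ∂[1,4,7] = [4,7] − [1,7] + [1,4].
As a 30×20 matrix over Z this has rank 20, with invariant factors (1,1,1,1,1,1,1,1,1,1,1,1,1,1,1,1,1,1,1,2).

Reading off H_k = ker ∂_k / im ∂_{k+1}:

  H_0: rank C_0 − rank ∂_1 = 10 − 9 = 1, and the invariant factors of ∂_1 are all 1, so H_0 = Z.
  H_1: rank ker ∂_1 − rank ∂_2 = (30 − 9) − 20 = 1, and ∂_2 has invariant factor 2 > 1, so H_1 = Z ⊕ Z/2.
  H_2: rank ker ∂_2 − rank ∂_3 = (20 − 20) − 0 = 0, and there is no ∂_3, so H_2 = 0.

As a check, the Euler characteristic is 10 − 30 + 20 = 0, which agrees with 1 − 1 + 0 = 0.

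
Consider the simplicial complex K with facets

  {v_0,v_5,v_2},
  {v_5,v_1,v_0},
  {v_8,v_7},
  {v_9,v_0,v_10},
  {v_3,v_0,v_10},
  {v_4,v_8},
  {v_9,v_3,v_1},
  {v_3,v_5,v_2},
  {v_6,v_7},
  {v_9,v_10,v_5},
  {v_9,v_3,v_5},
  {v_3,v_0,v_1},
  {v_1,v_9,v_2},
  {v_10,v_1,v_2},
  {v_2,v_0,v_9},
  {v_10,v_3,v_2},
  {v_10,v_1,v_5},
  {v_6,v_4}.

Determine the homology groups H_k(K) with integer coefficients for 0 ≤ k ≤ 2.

Take the total order v_0 < v_1 < v_2 < v_3 < v_4 < v_5 < v_6 < v_7 < v_8 < v_9 < v_10 on the vertex set. Then K (dimension 2) consists of the simplices:

  0-simplices (11): [v_0], [v_1], [v_2], [v_3], [v_4], [v_5], [v_6], [v_7], [v_8], [v_9], [v_10]
  1-simplices (25): (25 of them)
  2-simplices (14): (14 of them)

Hence C_0 ≅ Z^11, C_1 ≅ Z^25, C_2 ≅ Z^14.

The boundary map ∂_1: C_1 → C_0 maps an edge to its endpoints' difference, ∂[p,q] = q − p.
This gives a 11×25 integer matrix of rank 9; reducing to Smith normal form yields diagonal entries (1,1,1,1,1,1,1,1,1).

Boundary ∂_2: C_2 → C_1 maps a triangle to the signed sum of its edges. For instance
  ∂[v_0,v_1,v_3] = [v_1,v_3] − [v_0,v_3] + [v_0,v_1],
  ∂[v_0,v_3,v_10] = [v_3,v_10] − [v_0,v_10] + [v_0,v_3].
The 25×14 boundary matrix has rank 13 and Smith normal form diag(1,1,1,1,1,1,1,1,1,1,1,1,1).

Computing H_k = (kernel of ∂_k) / (image of ∂_{k+1}):

  H_0: rank C_0 − rank ∂_1 = 11 − 9 = 2, and the invariant factors of ∂_1 are all 1, so H_0 = Z^2.
  H_1: rank ker ∂_1 − rank ∂_2 = (25 − 9) − 13 = 3, and the invariant factors of ∂_2 are all 1, so H_1 = Z^3.
  H_2: rank ker ∂_2 − rank ∂_3 = (14 − 13) − 0 = 1, and there is no ∂_3, so H_2 = Z.

As a check, the Euler characteristic is 11 − 25 + 14 = 0, which agrees with 2 − 3 + 1 = 0.

H_0 = Z^2,  H_1 = Z^3,  H_2 = Z.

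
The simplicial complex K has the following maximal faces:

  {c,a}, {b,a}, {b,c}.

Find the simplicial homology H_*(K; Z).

H_0 ≅ Z,  H_1 ≅ Z.

We work with the vertex ordering a < b < c. The simplices of K, each written with vertices in increasing order, are:

  0-simplices (3): a, b, c
  1-simplices (3): ab, ac, bc

giving chain groups C_0 ≅ Z^3, C_1 ≅ Z^3.

∂_1: C_1 → C_0 sends each edge [p,q] (with p < q) to q − p.
The 3×3 boundary matrix has rank 2 and Smith normal form diag(1,1).

From H_k ≅ ker(∂_k) / im(∂_{k+1}) we obtain:

  H_0: rank C_0 − rank ∂_1 = 3 − 2 = 1, and the invariant factors of ∂_1 are all 1, so H_0 ≅ Z.
  H_1: rank ker ∂_1 − rank ∂_2 = (3 − 2) − 0 = 1, and there is no ∂_2, so H_1 ≅ Z.

As a check, the Euler characteristic is 3 − 3 = 0, which agrees with 1 − 1 = 0.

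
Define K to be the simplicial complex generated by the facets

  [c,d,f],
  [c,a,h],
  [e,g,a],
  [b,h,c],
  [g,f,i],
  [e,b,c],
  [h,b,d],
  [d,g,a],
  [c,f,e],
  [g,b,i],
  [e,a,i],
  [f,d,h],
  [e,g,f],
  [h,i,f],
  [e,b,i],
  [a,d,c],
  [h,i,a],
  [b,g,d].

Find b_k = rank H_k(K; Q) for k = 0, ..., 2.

b_0 = 1, b_1 = 1, b_2 = 0.

We work with the vertex ordering a < b < c < d < e < f < g < h < i. The simplices of K, each written with vertices in increasing order, are:

  0-simplices (9): a, b, c, d, e, f, g, h, i
  1-simplices (27): ac, ad, ae, ag, ah, ai, bc, bd, be, bg, bh, bi, cd, ce, cf, ch, df, dg, dh, ef, eg, ei, fg, fh, fi, gi, hi
  2-simplices (18): acd, ach, adg, aeg, aei, ahi, bce, bch, bdg, bdh, bei, bgi, cdf, cef, dfh, efg, fgi, fhi

Hence C_0 ≅ Z^9, C_1 ≅ Z^27, C_2 ≅ Z^18.

Boundary ∂_1: C_1 → C_0 is given by ∂[p,q] = [q] − [p]. For instance
  ∂fi = i − f.
As a 9×27 matrix over Z this has rank 8, with invariant factors (1,1,1,1,1,1,1,1).

Boundary ∂_2: C_2 → C_1 maps a triangle to the signed sum of its edges. For instance
  ∂aei = ei − ai + ae,
  ∂ach = ch − ah + ac.
The resulting 27×18 matrix has rank 18, and its Smith normal form has invariant factors (1,1,1,1,1,1,1,1,1,1,1,1,1,1,1,1,1,2).

Now H_k = ker ∂_k / im ∂_{k+1}, so:

  H_0: rank C_0 − rank ∂_1 = 9 − 8 = 1, and the invariant factors of ∂_1 are all 1, so H_0 = Z.
  H_1: rank ker ∂_1 − rank ∂_2 = (27 − 8) − 18 = 1, and ∂_2 has invariant factor 2 > 1, so H_1 = Z ⊕ Z/2.
  H_2: rank ker ∂_2 − rank ∂_3 = (18 − 18) − 0 = 0, and there is no ∂_3, so H_2 = 0.

(K is a triangulation of the Klein bottle.)

Hence the Betti numbers are b_0 = 1, b_1 = 1, b_2 = 0.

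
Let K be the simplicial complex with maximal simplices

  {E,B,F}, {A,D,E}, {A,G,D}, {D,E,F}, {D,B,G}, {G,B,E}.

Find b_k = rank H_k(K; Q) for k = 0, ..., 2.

Order the vertices as A < B < D < E < F < G. Listing each simplex with vertices in this order, K has dimension 2 with simplices:

  0-simplices (6): A, B, D, E, F, G
  1-simplices (12): AD, AE, AG, BD, BE, BF, BG, DE, DF, DG, EF, EG
  2-simplices (6): ADE, ADG, BDG, BEF, BEG, DEF

so the chain groups are C_0 ≅ Z^6, C_1 ≅ Z^12, C_2 ≅ Z^6.

∂_1: C_1 → C_0 sends each edge [p,q] (with p < q) to q − p.
As a 6×12 matrix over Z this has rank 5, with invariant factors (1,1,1,1,1).

Boundary ∂_2: C_2 → C_1 sends each 2-simplex [p,q,r] to [q,r] − [p,r] + [p,q]. For instance
  ∂BEF = EF − BF + BE,
  ∂BDG = DG − BG + BD.
The 12×6 boundary matrix has rank 6 and Smith normal form diag(1,1,1,1,1,1).

Reading off H_k = ker ∂_k / im ∂_{k+1}:

  H_0: rank C_0 − rank ∂_1 = 6 − 5 = 1, and the invariant factors of ∂_1 are all 1, so H_0 ≅ Z.
  H_1: rank ker ∂_1 − rank ∂_2 = (12 − 5) − 6 = 1, and the invariant factors of ∂_2 are all 1, so H_1 ≅ Z.
  H_2: rank ker ∂_2 − rank ∂_3 = (6 − 6) − 0 = 0, and there is no ∂_3, so H_2 ≅ 0.

(K is a triangulation of the cylinder S^1 x I.)

Hence the Betti numbers are b_0 = 1, b_1 = 1, b_2 = 0.

b_0 = 1, b_1 = 1, b_2 = 0.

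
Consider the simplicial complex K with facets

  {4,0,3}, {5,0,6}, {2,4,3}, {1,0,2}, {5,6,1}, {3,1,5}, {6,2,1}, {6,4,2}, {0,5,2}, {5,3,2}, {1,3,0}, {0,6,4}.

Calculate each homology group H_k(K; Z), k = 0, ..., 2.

Take the total order 0 < 1 < 2 < 3 < 4 < 5 < 6 on the vertex set. Then K (dimension 2) consists of the simplices:

  0-simplices (7): [0], [1], [2], [3], [4], [5], [6]
  1-simplices (18): [0,1], [0,2], [0,3], [0,4], [0,5], [0,6], [1,2], [1,3], [1,5], [1,6], [2,3], [2,4], [2,5], [2,6], [3,4], [3,5], [4,6], [5,6]
  2-simplices (12): [0,1,2], [0,1,3], [0,2,5], [0,3,4], [0,4,6], [0,5,6], [1,2,6], [1,3,5], [1,5,6], [2,3,4], [2,3,5], [2,4,6]

so the chain groups are C_0 ≅ Z^7, C_1 ≅ Z^18, C_2 ≅ Z^12.

Boundary ∂_1: C_1 → C_0 is given by ∂[p,q] = [q] − [p].
As a 7×18 matrix over Z this has rank 6, with invariant factors (1,1,1,1,1,1).

Boundary ∂_2: C_2 → C_1 maps a triangle to the signed sum of its edges. For instance
  ∂[1,3,5] = [3,5] − [1,5] + [1,3],
  ∂[0,1,2] = [1,2] − [0,2] + [0,1].
This gives a 18×12 integer matrix of rank 12; reducing to Smith normal form yields diagonal entries (1,1,1,1,1,1,1,1,1,1,1,2).

Now H_k = ker ∂_k / im ∂_{k+1}, so:

  H_0: rank C_0 − rank ∂_1 = 7 − 6 = 1, and the invariant factors of ∂_1 are all 1, so H_0 = Z.
  H_1: rank ker ∂_1 − rank ∂_2 = (18 − 6) − 12 = 0, and ∂_2 has invariant factor 2 > 1, so H_1 = Z_2.
  H_2: rank ker ∂_2 − rank ∂_3 = (12 − 12) − 0 = 0, and there is no ∂_3, so H_2 = 0.

(K is a triangulation of the real projective plane RP^2.)

H_0 = Z,  H_1 = Z_2,  H_2 = 0.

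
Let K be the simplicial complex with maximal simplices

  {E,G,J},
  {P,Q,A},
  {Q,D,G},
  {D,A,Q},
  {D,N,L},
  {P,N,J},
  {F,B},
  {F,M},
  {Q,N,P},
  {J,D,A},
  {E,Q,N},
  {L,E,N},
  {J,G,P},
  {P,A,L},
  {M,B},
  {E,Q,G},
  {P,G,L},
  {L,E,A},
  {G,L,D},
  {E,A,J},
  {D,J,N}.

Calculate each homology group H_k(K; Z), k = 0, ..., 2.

H_0 ≅ Z^2,  H_1 ≅ Z^3,  H_2 ≅ Z.

We work with the vertex ordering A < B < D < E < F < G < J < L < M < N < P < Q. The simplices of K, each written with vertices in increasing order, are:

  0-simplices (12): A, B, D, E, F, G, J, L, M, N, P, Q
  1-simplices (30): AD, AE, AJ, AL, AP, AQ, BF, BM, DG, DJ, DL, DN, DQ, EG, EJ, EL, EN, EQ, FM, GJ, GL, GP, GQ, JN, JP, LN, LP, NP, NQ, PQ
  2-simplices (18): ADJ, ADQ, AEJ, AEL, ALP, APQ, DGL, DGQ, DJN, DLN, EGJ, EGQ, ELN, ENQ, GJP, GLP, JNP, NPQ

giving chain groups C_0 ≅ Z^12, C_1 ≅ Z^30, C_2 ≅ Z^18.

Boundary ∂_1: C_1 → C_0 is given by ∂[p,q] = [q] − [p]. For instance
  ∂GQ = Q − G.
As a 12×30 matrix over Z this has rank 10, with invariant factors (1,1,1,1,1,1,1,1,1,1).

Boundary ∂_2: C_2 → C_1 acts by ∂[p,q,r] = [q,r] − [p,r] + [p,q]. For instance
  ∂GJP = JP − GP + GJ,
  ∂DLN = LN − DN + DL.
This gives a 30×18 integer matrix of rank 17; reducing to Smith normal form yields diagonal entries (1,1,1,1,1,1,1,1,1,1,1,1,1,1,1,1,1).

Reading off H_k = ker ∂_k / im ∂_{k+1}:

  H_0: rank C_0 − rank ∂_1 = 12 − 10 = 2, and the invariant factors of ∂_1 are all 1, so H_0 ≅ Z^2.
  H_1: rank ker ∂_1 − rank ∂_2 = (30 − 10) − 17 = 3, and the invariant factors of ∂_2 are all 1, so H_1 ≅ Z^3.
  H_2: rank ker ∂_2 − rank ∂_3 = (18 − 17) − 0 = 1, and there is no ∂_3, so H_2 ≅ Z.

As a check, the Euler characteristic is 12 − 30 + 18 = 0, which agrees with 2 − 3 + 1 = 0.
(K is a triangulation of the disjoint union of the circle S^1 and the torus T^2.)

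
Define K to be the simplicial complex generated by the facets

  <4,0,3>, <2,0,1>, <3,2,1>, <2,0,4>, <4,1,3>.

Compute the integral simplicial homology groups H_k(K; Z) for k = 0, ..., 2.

H_0 ≅ Z,  H_1 ≅ Z,  H_2 = 0.

K has 5 vertices, 10 edges, 5 triangles.
rank ∂_0 = 0, rank ∂_1 = 4 ⇒ b_0 = 5 − 0 − 4 = 1; all invariant factors of ∂_1 are 1 so no torsion. So H_0 ≅ Z.
rank ∂_1 = 4, rank ∂_2 = 5 ⇒ b_1 = 10 − 4 − 5 = 1; all invariant factors of ∂_2 are 1 so no torsion. So H_1 ≅ Z.
rank ∂_2 = 5, rank ∂_3 = 0 ⇒ b_2 = 5 − 5 − 0 = 0. So H_2 ≅ 0.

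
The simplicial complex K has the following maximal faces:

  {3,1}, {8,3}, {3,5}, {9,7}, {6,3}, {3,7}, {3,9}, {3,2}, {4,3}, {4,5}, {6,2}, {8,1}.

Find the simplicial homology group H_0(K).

H_0 = Z.

We work with the vertex ordering 1 < 2 < 3 < 4 < 5 < 6 < 7 < 8 < 9. The simplices of K, each written with vertices in increasing order, are:

  0-simplices (9): [1], [2], [3], [4], [5], [6], [7], [8], [9]
  1-simplices (12): [1,3], [1,8], [2,3], [2,6], [3,4], [3,5], [3,6], [3,7], [3,8], [3,9], [4,5], [7,9]

giving chain groups C_0 ≅ Z^9, C_1 ≅ Z^12.

Boundary ∂_1: C_1 → C_0 sends each edge [p,q] (with p < q) to q − p. For instance
  ∂[7,9] = [9] − [7].
The resulting 9×12 matrix has rank 8, and its Smith normal form has invariant factors (1,1,1,1,1,1,1,1).

Computing H_k = (kernel of ∂_k) / (image of ∂_{k+1}):

  H_0: rank C_0 − rank ∂_1 = 9 − 8 = 1, and the invariant factors of ∂_1 are all 1, so H_0 = Z.

(K is a triangulation of a wedge of 4 circles.)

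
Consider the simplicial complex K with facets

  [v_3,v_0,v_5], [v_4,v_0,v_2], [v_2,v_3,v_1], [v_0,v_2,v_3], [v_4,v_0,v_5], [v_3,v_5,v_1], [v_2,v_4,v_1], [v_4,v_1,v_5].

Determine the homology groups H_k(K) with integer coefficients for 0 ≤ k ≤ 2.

H_0 = Z,  H_1 = 0,  H_2 = Z.

We work with the vertex ordering v_0 < v_1 < v_2 < v_3 < v_4 < v_5. The simplices of K, each written with vertices in increasing order, are:

  0-simplices (6): [v_0], [v_1], [v_2], [v_3], [v_4], [v_5]
  1-simplices (12): [v_0,v_2], [v_0,v_3], [v_0,v_4], [v_0,v_5], [v_1,v_2], [v_1,v_3], [v_1,v_4], [v_1,v_5], [v_2,v_3], [v_2,v_4], [v_3,v_5], [v_4,v_5]
  2-simplices (8): [v_0,v_2,v_3], [v_0,v_2,v_4], [v_0,v_3,v_5], [v_0,v_4,v_5], [v_1,v_2,v_3], [v_1,v_2,v_4], [v_1,v_3,v_5], [v_1,v_4,v_5]

giving chain groups C_0 ≅ Z^6, C_1 ≅ Z^12, C_2 ≅ Z^8.

The boundary map ∂_1: C_1 → C_0 maps an edge to its endpoints' difference, ∂[p,q] = q − p. For instance
  ∂[v_0,v_2] = [v_2] − [v_0].
As a 6×12 matrix over Z this has rank 5, with invariant factors (1,1,1,1,1).

The boundary map ∂_2: C_2 → C_1 sends each 2-simplex [p,q,r] to [q,r] − [p,r] + [p,q]. For instance
  ∂[v_1,v_4,v_5] = [v_4,v_5] − [v_1,v_5] + [v_1,v_4],
  ∂[v_1,v_3,v_5] = [v_3,v_5] − [v_1,v_5] + [v_1,v_3].
The resulting 12×8 matrix has rank 7, and its Smith normal form has invariant factors (1,1,1,1,1,1,1).

Now H_k = ker ∂_k / im ∂_{k+1}, so:

  H_0: rank C_0 − rank ∂_1 = 6 − 5 = 1, and the invariant factors of ∂_1 are all 1, so H_0 = Z.
  H_1: rank ker ∂_1 − rank ∂_2 = (12 − 5) − 7 = 0, and the invariant factors of ∂_2 are all 1, so H_1 = 0.
  H_2: rank ker ∂_2 − rank ∂_3 = (8 − 7) − 0 = 1, and there is no ∂_3, so H_2 = Z.

As a check, the Euler characteristic is 6 − 12 + 8 = 2, which agrees with 1 − 0 + 1 = 2.
(K is a triangulation of the 2-sphere S^2.)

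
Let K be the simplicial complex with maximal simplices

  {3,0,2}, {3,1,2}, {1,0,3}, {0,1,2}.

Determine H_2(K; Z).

Fix the vertex order 0 < 1 < 2 < 3 and write every simplex with vertices in increasing order. Then dim K = 2 and the simplices of K are:

  0-simplices (4): [0], [1], [2], [3]
  1-simplices (6): [0,1], [0,2], [0,3], [1,2], [1,3], [2,3]
  2-simplices (4): [0,1,2], [0,1,3], [0,2,3], [1,2,3]

so the chain groups are C_0 ≅ Z^4, C_1 ≅ Z^6, C_2 ≅ Z^4.

∂_1: C_1 → C_0 sends each edge [p,q] (with p < q) to q − p. For instance
  ∂[1,3] = [3] − [1].
The 4×6 boundary matrix has rank 3 and Smith normal form diag(1,1,1).

∂_2: C_2 → C_1 maps a triangle to the signed sum of its edges. For instance
  ∂[0,1,3] = [1,3] − [0,3] + [0,1],
  ∂[0,1,2] = [1,2] − [0,2] + [0,1].
The 6×4 boundary matrix has rank 3 and Smith normal form diag(1,1,1).

From H_k ≅ ker(∂_k) / im(∂_{k+1}) we obtain:

  H_2: rank ker ∂_2 − rank ∂_3 = (4 − 3) − 0 = 1, and there is no ∂_3, so H_2 = Z.

H_2 = Z.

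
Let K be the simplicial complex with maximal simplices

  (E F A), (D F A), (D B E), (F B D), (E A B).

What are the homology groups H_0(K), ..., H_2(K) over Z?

H_0 = Z,  H_1 = Z,  H_2 = 0.

Take the total order A < B < D < E < F on the vertex set. Then K (dimension 2) consists of the simplices:

  0-simplices (5): A, B, D, E, F
  1-simplices (10): AB, AD, AE, AF, BD, BE, BF, DE, DF, EF
  2-simplices (5): ABE, ADF, AEF, BDE, BDF

so the chain groups are C_0 ≅ Z^5, C_1 ≅ Z^10, C_2 ≅ Z^5.

Boundary ∂_1: C_1 → C_0 maps an edge to its endpoints' difference, ∂[p,q] = q − p.
This gives a 5×10 integer matrix of rank 4; reducing to Smith normal form yields diagonal entries (1,1,1,1).

∂_2: C_2 → C_1 maps a triangle to the signed sum of its edges. For instance
  ∂ADF = DF − AF + AD,
  ∂BDF = DF − BF + BD.
As a 10×5 matrix over Z this has rank 5, with invariant factors (1,1,1,1,1).

Now H_k = ker ∂_k / im ∂_{k+1}, so:

  H_0: rank C_0 − rank ∂_1 = 5 − 4 = 1, and the invariant factors of ∂_1 are all 1, so H_0 = Z.
  H_1: rank ker ∂_1 − rank ∂_2 = (10 − 4) − 5 = 1, and the invariant factors of ∂_2 are all 1, so H_1 = Z.
  H_2: rank ker ∂_2 − rank ∂_3 = (5 − 5) − 0 = 0, and there is no ∂_3, so H_2 = 0.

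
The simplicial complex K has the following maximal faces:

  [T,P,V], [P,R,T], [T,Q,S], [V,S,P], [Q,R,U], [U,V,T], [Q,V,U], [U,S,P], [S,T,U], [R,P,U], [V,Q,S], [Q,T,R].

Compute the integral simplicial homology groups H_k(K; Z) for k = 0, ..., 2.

Fix the vertex order P < Q < R < S < T < U < V and write every simplex with vertices in increasing order. Then dim K = 2 and the simplices of K are:

  0-simplices (7): P, Q, R, S, T, U, V
  1-simplices (18): PR, PS, PT, PU, PV, QR, QS, QT, QU, QV, RT, RU, ST, SU, SV, TU, TV, UV
  2-simplices (12): PRT, PRU, PSU, PSV, PTV, QRT, QRU, QST, QSV, QUV, STU, TUV

giving chain groups C_0 ≅ Z^7, C_1 ≅ Z^18, C_2 ≅ Z^12.

∂_1: C_1 → C_0 maps an edge to its endpoints' difference, ∂[p,q] = q − p.
As a 7×18 matrix over Z this has rank 6, with invariant factors (1,1,1,1,1,1).

∂_2: C_2 → C_1 acts by ∂[p,q,r] = [q,r] − [p,r] + [p,q]. For instance
  ∂PRU = RU − PU + PR,
  ∂QST = ST − QT + QS.
This gives a 18×12 integer matrix of rank 12; reducing to Smith normal form yields diagonal entries (1,1,1,1,1,1,1,1,1,1,1,2).

Computing H_k = (kernel of ∂_k) / (image of ∂_{k+1}):

  H_0: rank C_0 − rank ∂_1 = 7 − 6 = 1, and the invariant factors of ∂_1 are all 1, so H_0 = Z.
  H_1: rank ker ∂_1 − rank ∂_2 = (18 − 6) − 12 = 0, and ∂_2 has invariant factor 2 > 1, so H_1 = Z/2Z.
  H_2: rank ker ∂_2 − rank ∂_3 = (12 − 12) − 0 = 0, and there is no ∂_3, so H_2 = 0.

As a check, the Euler characteristic is 7 − 18 + 12 = 1, which agrees with 1 − 0 + 0 = 1.
(K is a triangulation of the real projective plane RP^2.)

H_0 = Z,  H_1 = Z/2Z,  H_2 = 0.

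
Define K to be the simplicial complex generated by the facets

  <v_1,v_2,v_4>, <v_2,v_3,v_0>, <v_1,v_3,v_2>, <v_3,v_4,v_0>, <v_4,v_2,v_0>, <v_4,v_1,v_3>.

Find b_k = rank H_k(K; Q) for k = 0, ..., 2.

Order the vertices as v_0 < v_1 < v_2 < v_3 < v_4. Listing each simplex with vertices in this order, K has dimension 2 with simplices:

  0-simplices (5): [v_0], [v_1], [v_2], [v_3], [v_4]
  1-simplices (9): [v_0,v_2], [v_0,v_3], [v_0,v_4], [v_1,v_2], [v_1,v_3], [v_1,v_4], [v_2,v_3], [v_2,v_4], [v_3,v_4]
  2-simplices (6): [v_0,v_2,v_3], [v_0,v_2,v_4], [v_0,v_3,v_4], [v_1,v_2,v_3], [v_1,v_2,v_4], [v_1,v_3,v_4]

so the chain groups are C_0 ≅ Z^5, C_1 ≅ Z^9, C_2 ≅ Z^6.

Boundary ∂_1: C_1 → C_0 maps an edge to its endpoints' difference, ∂[p,q] = q − p. For instance
  ∂[v_3,v_4] = [v_4] − [v_3].
As a 5×9 matrix over Z this has rank 4, with invariant factors (1,1,1,1).

∂_2: C_2 → C_1 maps a triangle to the signed sum of its edges. For instance
  ∂[v_1,v_3,v_4] = [v_3,v_4] − [v_1,v_4] + [v_1,v_3],
  ∂[v_1,v_2,v_4] = [v_2,v_4] − [v_1,v_4] + [v_1,v_2].
The resulting 9×6 matrix has rank 5, and its Smith normal form has invariant factors (1,1,1,1,1).

From H_k ≅ ker(∂_k) / im(∂_{k+1}) we obtain:

  H_0: rank C_0 − rank ∂_1 = 5 − 4 = 1, and the invariant factors of ∂_1 are all 1, so H_0 ≅ Z.
  H_1: rank ker ∂_1 − rank ∂_2 = (9 − 4) − 5 = 0, and the invariant factors of ∂_2 are all 1, so H_1 ≅ 0.
  H_2: rank ker ∂_2 − rank ∂_3 = (6 − 5) − 0 = 1, and there is no ∂_3, so H_2 ≅ Z.

As a check, the Euler characteristic is 5 − 9 + 6 = 2, which agrees with 1 − 0 + 1 = 2.
(K is a triangulation of the 2-sphere S^2.)

Hence the Betti numbers are b_0 = 1, b_1 = 0, b_2 = 1.

b_0 = 1, b_1 = 0, b_2 = 1.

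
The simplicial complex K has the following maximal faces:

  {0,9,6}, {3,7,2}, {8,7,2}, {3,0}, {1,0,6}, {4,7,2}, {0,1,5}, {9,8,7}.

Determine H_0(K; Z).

H_0 ≅ Z.

We work with the vertex ordering 0 < 1 < 2 < 3 < 4 < 5 < 6 < 7 < 8 < 9. The simplices of K, each written with vertices in increasing order, are:

  0-simplices (10): [0], [1], [2], [3], [4], [5], [6], [7], [8], [9]
  1-simplices (17): [0,1], [0,3], [0,5], [0,6], [0,9], [1,5], [1,6], [2,3], [2,4], [2,7], [2,8], [3,7], [4,7], [6,9], [7,8], [7,9], [8,9]
  2-simplices (7): [0,1,5], [0,1,6], [0,6,9], [2,3,7], [2,4,7], [2,7,8], [7,8,9]

so the chain groups are C_0 ≅ Z^10, C_1 ≅ Z^17, C_2 ≅ Z^7.

Boundary ∂_1: C_1 → C_0 sends each edge [p,q] (with p < q) to q − p. For instance
  ∂[6,9] = [9] − [6].
As a 10×17 matrix over Z this has rank 9, with invariant factors (1,1,1,1,1,1,1,1,1).

The boundary map ∂_2: C_2 → C_1 sends each 2-simplex [p,q,r] to [q,r] − [p,r] + [p,q]. For instance
  ∂[0,6,9] = [6,9] − [0,9] + [0,6],
  ∂[0,1,6] = [1,6] − [0,6] + [0,1].
The 17×7 boundary matrix has rank 7 and Smith normal form diag(1,1,1,1,1,1,1).

Now H_k = ker ∂_k / im ∂_{k+1}, so:

  H_0: rank C_0 − rank ∂_1 = 10 − 9 = 1, and the invariant factors of ∂_1 are all 1, so H_0 = Z.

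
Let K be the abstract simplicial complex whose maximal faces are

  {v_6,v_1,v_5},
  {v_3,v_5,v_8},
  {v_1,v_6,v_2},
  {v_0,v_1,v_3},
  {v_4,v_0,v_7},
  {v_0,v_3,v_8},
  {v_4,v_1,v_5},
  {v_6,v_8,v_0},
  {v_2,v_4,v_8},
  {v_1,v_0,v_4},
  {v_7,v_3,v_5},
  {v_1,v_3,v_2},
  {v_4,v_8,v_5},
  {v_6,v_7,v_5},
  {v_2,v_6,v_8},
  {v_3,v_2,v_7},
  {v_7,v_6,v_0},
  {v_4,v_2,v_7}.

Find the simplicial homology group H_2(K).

Fix the vertex order v_0 < v_1 < v_2 < v_3 < v_4 < v_5 < v_6 < v_7 < v_8 and write every simplex with vertices in increasing order. Then dim K = 2 and the simplices of K are:

  0-simplices (9): [v_0], [v_1], [v_2], [v_3], [v_4], [v_5], [v_6], [v_7], [v_8]
  1-simplices (27): (27 of them)
  2-simplices (18): (18 of them)

giving chain groups C_0 ≅ Z^9, C_1 ≅ Z^27, C_2 ≅ Z^18.

Boundary ∂_1: C_1 → C_0 is given by ∂[p,q] = [q] − [p].
As a 9×27 matrix over Z this has rank 8, with invariant factors (1,1,1,1,1,1,1,1).

Boundary ∂_2: C_2 → C_1 sends each 2-simplex [p,q,r] to [q,r] − [p,r] + [p,q]. For instance
  ∂[v_4,v_5,v_8] = [v_5,v_8] − [v_4,v_8] + [v_4,v_5],
  ∂[v_2,v_4,v_7] = [v_4,v_7] − [v_2,v_7] + [v_2,v_4].
As a 27×18 matrix over Z this has rank 17, with invariant factors (1,1,1,1,1,1,1,1,1,1,1,1,1,1,1,1,1).

Reading off H_k = ker ∂_k / im ∂_{k+1}:

  H_2: rank ker ∂_2 − rank ∂_3 = (18 − 17) − 0 = 1, and there is no ∂_3, so H_2 ≅ Z.

(K is a triangulation of the torus T^2.)

H_2 = Z.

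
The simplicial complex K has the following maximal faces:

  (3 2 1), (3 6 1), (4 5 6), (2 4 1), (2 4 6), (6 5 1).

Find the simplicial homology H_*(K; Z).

Order the vertices as 1 < 2 < 3 < 4 < 5 < 6. Listing each simplex with vertices in this order, K has dimension 2 with simplices:

  0-simplices (6): [1], [2], [3], [4], [5], [6]
  1-simplices (12): [1,2], [1,3], [1,4], [1,5], [1,6], [2,3], [2,4], [2,6], [3,6], [4,5], [4,6], [5,6]
  2-simplices (6): [1,2,3], [1,2,4], [1,3,6], [1,5,6], [2,4,6], [4,5,6]

giving chain groups C_0 ≅ Z^6, C_1 ≅ Z^12, C_2 ≅ Z^6.

Boundary ∂_1: C_1 → C_0 is given by ∂[p,q] = [q] − [p]. For instance
  ∂[2,4] = [4] − [2].
The 6×12 boundary matrix has rank 5 and Smith normal form diag(1,1,1,1,1).

Boundary ∂_2: C_2 → C_1 acts by ∂[p,q,r] = [q,r] − [p,r] + [p,q]. For instance
  ∂[2,4,6] = [4,6] − [2,6] + [2,4],
  ∂[1,2,4] = [2,4] − [1,4] + [1,2].
As a 12×6 matrix over Z this has rank 6, with invariant factors (1,1,1,1,1,1).

From H_k ≅ ker(∂_k) / im(∂_{k+1}) we obtain:

  H_0: rank C_0 − rank ∂_1 = 6 − 5 = 1, and the invariant factors of ∂_1 are all 1, so H_0 = Z.
  H_1: rank ker ∂_1 − rank ∂_2 = (12 − 5) − 6 = 1, and the invariant factors of ∂_2 are all 1, so H_1 = Z.
  H_2: rank ker ∂_2 − rank ∂_3 = (6 − 6) − 0 = 0, and there is no ∂_3, so H_2 = 0.

(K is a triangulation of the cylinder S^1 x I.)

H_0 = Z,  H_1 = Z,  H_2 = 0.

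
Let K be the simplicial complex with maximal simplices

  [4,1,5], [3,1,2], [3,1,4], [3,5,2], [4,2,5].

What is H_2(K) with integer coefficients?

We work with the vertex ordering 1 < 2 < 3 < 4 < 5. The simplices of K, each written with vertices in increasing order, are:

  0-simplices (5): [1], [2], [3], [4], [5]
  1-simplices (10): [1,2], [1,3], [1,4], [1,5], [2,3], [2,4], [2,5], [3,4], [3,5], [4,5]
  2-simplices (5): [1,2,3], [1,3,4], [1,4,5], [2,3,5], [2,4,5]

giving chain groups C_0 ≅ Z^5, C_1 ≅ Z^10, C_2 ≅ Z^5.

∂_1: C_1 → C_0 sends each edge [p,q] (with p < q) to q − p. For instance
  ∂[2,5] = [5] − [2].
The 5×10 boundary matrix has rank 4 and Smith normal form diag(1,1,1,1).

∂_2: C_2 → C_1 sends each 2-simplex [p,q,r] to [q,r] − [p,r] + [p,q]. For instance
  ∂[1,4,5] = [4,5] − [1,5] + [1,4],
  ∂[2,3,5] = [3,5] − [2,5] + [2,3].
The 10×5 boundary matrix has rank 5 and Smith normal form diag(1,1,1,1,1).

From H_k ≅ ker(∂_k) / im(∂_{k+1}) we obtain:

  H_2: rank ker ∂_2 − rank ∂_3 = (5 − 5) − 0 = 0, and there is no ∂_3, so H_2 = 0.

(K is a triangulation of the Möbius band.)

H_2 ≅ 0.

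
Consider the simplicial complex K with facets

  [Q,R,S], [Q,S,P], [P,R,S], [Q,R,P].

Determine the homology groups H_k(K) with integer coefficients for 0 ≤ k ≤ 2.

We work with the vertex ordering P < Q < R < S. The simplices of K, each written with vertices in increasing order, are:

  0-simplices (4): P, Q, R, S
  1-simplices (6): PQ, PR, PS, QR, QS, RS
  2-simplices (4): PQR, PQS, PRS, QRS

Hence C_0 ≅ Z^4, C_1 ≅ Z^6, C_2 ≅ Z^4.

Boundary ∂_1: C_1 → C_0 is given by ∂[p,q] = [q] − [p].
This gives a 4×6 integer matrix of rank 3; reducing to Smith normal form yields diagonal entries (1,1,1).

The boundary map ∂_2: C_2 → C_1 sends each 2-simplex [p,q,r] to [q,r] − [p,r] + [p,q]. For instance
  ∂PQS = QS − PS + PQ,
  ∂PRS = RS − PS + PR.
The 6×4 boundary matrix has rank 3 and Smith normal form diag(1,1,1).

From H_k ≅ ker(∂_k) / im(∂_{k+1}) we obtain:

  H_0: rank C_0 − rank ∂_1 = 4 − 3 = 1, and the invariant factors of ∂_1 are all 1, so H_0 ≅ Z.
  H_1: rank ker ∂_1 − rank ∂_2 = (6 − 3) − 3 = 0, and the invariant factors of ∂_2 are all 1, so H_1 ≅ 0.
  H_2: rank ker ∂_2 − rank ∂_3 = (4 − 3) − 0 = 1, and there is no ∂_3, so H_2 ≅ Z.

As a check, the Euler characteristic is 4 − 6 + 4 = 2, which agrees with 1 − 0 + 1 = 2.
(K is a triangulation of the 2-sphere S^2.)

H_0 ≅ Z,  H_1 = 0,  H_2 ≅ Z.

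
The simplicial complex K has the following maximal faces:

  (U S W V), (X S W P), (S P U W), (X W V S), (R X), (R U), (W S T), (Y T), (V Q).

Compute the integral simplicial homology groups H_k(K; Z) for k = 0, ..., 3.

K has 10 vertices, 19 edges, 13 triangles, 4 3-simplices.
rank ∂_0 = 0, rank ∂_1 = 9 ⇒ b_0 = 10 − 0 − 9 = 1; all invariant factors of ∂_1 are 1 so no torsion. So H_0 = Z.
rank ∂_1 = 9, rank ∂_2 = 9 ⇒ b_1 = 19 − 9 − 9 = 1; all invariant factors of ∂_2 are 1 so no torsion. So H_1 = Z.
rank ∂_2 = 9, rank ∂_3 = 4 ⇒ b_2 = 13 − 9 − 4 = 0; all invariant factors of ∂_3 are 1 so no torsion. So H_2 = 0.
rank ∂_3 = 4, rank ∂_4 = 0 ⇒ b_3 = 4 − 4 − 0 = 0. So H_3 = 0.

H_0 ≅ Z,  H_1 ≅ Z,  H_2 = 0,  H_3 = 0.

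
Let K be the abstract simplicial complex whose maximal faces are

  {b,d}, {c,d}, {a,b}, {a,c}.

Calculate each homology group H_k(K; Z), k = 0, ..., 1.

Fix the vertex order a < b < c < d and write every simplex with vertices in increasing order. Then dim K = 1 and the simplices of K are:

  0-simplices (4): a, b, c, d
  1-simplices (4): ab, ac, bd, cd

so the chain groups are C_0 ≅ Z^4, C_1 ≅ Z^4.

∂_1: C_1 → C_0 is given by ∂[p,q] = [q] − [p].
The 4×4 boundary matrix has rank 3 and Smith normal form diag(1,1,1).

Computing H_k = (kernel of ∂_k) / (image of ∂_{k+1}):

  H_0: rank C_0 − rank ∂_1 = 4 − 3 = 1, and the invariant factors of ∂_1 are all 1, so H_0 = Z.
  H_1: rank ker ∂_1 − rank ∂_2 = (4 − 3) − 0 = 1, and there is no ∂_2, so H_1 = Z.

As a check, the Euler characteristic is 4 − 4 = 0, which agrees with 1 − 1 = 0.
(K is a triangulation of the circle S^1.)

H_0 ≅ Z,  H_1 ≅ Z.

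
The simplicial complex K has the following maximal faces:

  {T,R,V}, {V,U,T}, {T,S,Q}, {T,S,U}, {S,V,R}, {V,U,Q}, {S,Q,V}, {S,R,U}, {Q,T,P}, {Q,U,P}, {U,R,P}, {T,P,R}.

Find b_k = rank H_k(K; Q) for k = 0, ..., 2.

b_0 = 1, b_1 = 0, b_2 = 0.

Take the total order P < Q < R < S < T < U < V on the vertex set. Then K (dimension 2) consists of the simplices:

  0-simplices (7): P, Q, R, S, T, U, V
  1-simplices (18): PQ, PR, PT, PU, QS, QT, QU, QV, RS, RT, RU, RV, ST, SU, SV, TU, TV, UV
  2-simplices (12): PQT, PQU, PRT, PRU, QST, QSV, QUV, RSU, RSV, RTV, STU, TUV

giving chain groups C_0 ≅ Z^7, C_1 ≅ Z^18, C_2 ≅ Z^12.

∂_1: C_1 → C_0 is given by ∂[p,q] = [q] − [p]. For instance
  ∂RT = T − R.
The resulting 7×18 matrix has rank 6, and its Smith normal form has invariant factors (1,1,1,1,1,1).

Boundary ∂_2: C_2 → C_1 maps a triangle to the signed sum of its edges. For instance
  ∂PRT = RT − PT + PR,
  ∂TUV = UV − TV + TU.
The resulting 18×12 matrix has rank 12, and its Smith normal form has invariant factors (1,1,1,1,1,1,1,1,1,1,1,2).

Computing H_k = (kernel of ∂_k) / (image of ∂_{k+1}):

  H_0: rank C_0 − rank ∂_1 = 7 − 6 = 1, and the invariant factors of ∂_1 are all 1, so H_0 ≅ Z.
  H_1: rank ker ∂_1 − rank ∂_2 = (18 − 6) − 12 = 0, and ∂_2 has invariant factor 2 > 1, so H_1 ≅ Z/2.
  H_2: rank ker ∂_2 − rank ∂_3 = (12 − 12) − 0 = 0, and there is no ∂_3, so H_2 ≅ 0.

(K is a triangulation of the real projective plane RP^2.)

Hence the Betti numbers are b_0 = 1, b_1 = 0, b_2 = 0.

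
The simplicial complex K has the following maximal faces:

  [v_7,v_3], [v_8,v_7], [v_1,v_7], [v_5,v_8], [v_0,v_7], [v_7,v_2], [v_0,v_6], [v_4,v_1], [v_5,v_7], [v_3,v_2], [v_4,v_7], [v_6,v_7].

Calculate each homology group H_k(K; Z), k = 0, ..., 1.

Fix the vertex order v_0 < v_1 < v_2 < v_3 < v_4 < v_5 < v_6 < v_7 < v_8 and write every simplex with vertices in increasing order. Then dim K = 1 and the simplices of K are:

  0-simplices (9): [v_0], [v_1], [v_2], [v_3], [v_4], [v_5], [v_6], [v_7], [v_8]
  1-simplices (12): [v_0,v_6], [v_0,v_7], [v_1,v_4], [v_1,v_7], [v_2,v_3], [v_2,v_7], [v_3,v_7], [v_4,v_7], [v_5,v_7], [v_5,v_8], [v_6,v_7], [v_7,v_8]

Hence C_0 ≅ Z^9, C_1 ≅ Z^12.

The boundary map ∂_1: C_1 → C_0 is given by ∂[p,q] = [q] − [p]. For instance
  ∂[v_5,v_7] = [v_7] − [v_5].
This gives a 9×12 integer matrix of rank 8; reducing to Smith normal form yields diagonal entries (1,1,1,1,1,1,1,1).

Reading off H_k = ker ∂_k / im ∂_{k+1}:

  H_0: rank C_0 − rank ∂_1 = 9 − 8 = 1, and the invariant factors of ∂_1 are all 1, so H_0 = Z.
  H_1: rank ker ∂_1 − rank ∂_2 = (12 − 8) − 0 = 4, and there is no ∂_2, so H_1 = Z^4.

H_0 = Z,  H_1 = Z^4.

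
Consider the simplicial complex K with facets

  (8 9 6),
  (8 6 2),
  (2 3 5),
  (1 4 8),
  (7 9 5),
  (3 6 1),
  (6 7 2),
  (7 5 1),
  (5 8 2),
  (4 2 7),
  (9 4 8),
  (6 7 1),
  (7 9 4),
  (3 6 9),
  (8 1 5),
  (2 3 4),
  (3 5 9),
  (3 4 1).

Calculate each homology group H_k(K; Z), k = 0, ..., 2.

Fix the vertex order 1 < 2 < 3 < 4 < 5 < 6 < 7 < 8 < 9 and write every simplex with vertices in increasing order. Then dim K = 2 and the simplices of K are:

  0-simplices (9): [1], [2], [3], [4], [5], [6], [7], [8], [9]
  1-simplices (27): (27 of them)
  2-simplices (18): [1,3,4], [1,3,6], [1,4,8], [1,5,7], [1,5,8], [1,6,7], [2,3,4], [2,3,5], [2,4,7], [2,5,8], [2,6,7], [2,6,8], [3,5,9], [3,6,9], [4,7,9], [4,8,9], [5,7,9], [6,8,9]

Hence C_0 ≅ Z^9, C_1 ≅ Z^27, C_2 ≅ Z^18.

The boundary map ∂_1: C_1 → C_0 is given by ∂[p,q] = [q] − [p].
This gives a 9×27 integer matrix of rank 8; reducing to Smith normal form yields diagonal entries (1,1,1,1,1,1,1,1).

∂_2: C_2 → C_1 maps a triangle to the signed sum of its edges. For instance
  ∂[4,7,9] = [7,9] − [4,9] + [4,7],
  ∂[2,6,7] = [6,7] − [2,7] + [2,6].
The resulting 27×18 matrix has rank 17, and its Smith normal form has invariant factors (1,1,1,1,1,1,1,1,1,1,1,1,1,1,1,1,1).

Reading off H_k = ker ∂_k / im ∂_{k+1}:

  H_0: rank C_0 − rank ∂_1 = 9 − 8 = 1, and the invariant factors of ∂_1 are all 1, so H_0 = Z.
  H_1: rank ker ∂_1 − rank ∂_2 = (27 − 8) − 17 = 2, and the invariant factors of ∂_2 are all 1, so H_1 = Z^2.
  H_2: rank ker ∂_2 − rank ∂_3 = (18 − 17) − 0 = 1, and there is no ∂_3, so H_2 = Z.

(K is a triangulation of the torus T^2.)

H_0 = Z,  H_1 = Z^2,  H_2 = Z.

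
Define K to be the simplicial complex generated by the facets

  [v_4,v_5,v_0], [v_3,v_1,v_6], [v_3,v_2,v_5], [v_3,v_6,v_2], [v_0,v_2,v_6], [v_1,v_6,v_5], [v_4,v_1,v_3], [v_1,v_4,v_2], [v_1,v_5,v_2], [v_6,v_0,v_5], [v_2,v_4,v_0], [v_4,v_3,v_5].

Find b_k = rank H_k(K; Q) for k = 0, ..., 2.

Order the vertices as v_0 < v_1 < v_2 < v_3 < v_4 < v_5 < v_6. Listing each simplex with vertices in this order, K has dimension 2 with simplices:

  0-simplices (7): [v_0], [v_1], [v_2], [v_3], [v_4], [v_5], [v_6]
  1-simplices (18): (18 of them)
  2-simplices (12): (12 of them)

so the chain groups are C_0 ≅ Z^7, C_1 ≅ Z^18, C_2 ≅ Z^12.

The boundary map ∂_1: C_1 → C_0 maps an edge to its endpoints' difference, ∂[p,q] = q − p.
As a 7×18 matrix over Z this has rank 6, with invariant factors (1,1,1,1,1,1).

∂_2: C_2 → C_1 acts by ∂[p,q,r] = [q,r] − [p,r] + [p,q]. For instance
  ∂[v_1,v_2,v_5] = [v_2,v_5] − [v_1,v_5] + [v_1,v_2],
  ∂[v_1,v_3,v_6] = [v_3,v_6] − [v_1,v_6] + [v_1,v_3].
The resulting 18×12 matrix has rank 12, and its Smith normal form has invariant factors (1,1,1,1,1,1,1,1,1,1,1,2).

From H_k ≅ ker(∂_k) / im(∂_{k+1}) we obtain:

  H_0: rank C_0 − rank ∂_1 = 7 − 6 = 1, and the invariant factors of ∂_1 are all 1, so H_0 = Z.
  H_1: rank ker ∂_1 − rank ∂_2 = (18 − 6) − 12 = 0, and ∂_2 has invariant factor 2 > 1, so H_1 = Z/2.
  H_2: rank ker ∂_2 − rank ∂_3 = (12 − 12) − 0 = 0, and there is no ∂_3, so H_2 = 0.

(K is a triangulation of the real projective plane RP^2.)

Hence the Betti numbers are b_0 = 1, b_1 = 0, b_2 = 0.

b_0 = 1, b_1 = 0, b_2 = 0.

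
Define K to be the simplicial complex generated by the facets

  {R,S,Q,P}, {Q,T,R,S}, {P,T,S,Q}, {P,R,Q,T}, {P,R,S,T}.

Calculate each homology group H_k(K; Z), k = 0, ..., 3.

H_0 = Z,  H_1 = 0,  H_2 = 0,  H_3 = Z.

Order the vertices as P < Q < R < S < T. Listing each simplex with vertices in this order, K has dimension 3 with simplices:

  0-simplices (5): P, Q, R, S, T
  1-simplices (10): PQ, PR, PS, PT, QR, QS, QT, RS, RT, ST
  2-simplices (10): PQR, PQS, PQT, PRS, PRT, PST, QRS, QRT, QST, RST
  3-simplices (5): PQRS, PQRT, PQST, PRST, QRST

Hence C_0 ≅ Z^5, C_1 ≅ Z^10, C_2 ≅ Z^10, C_3 ≅ Z^5.

Boundary ∂_1: C_1 → C_0 is given by ∂[p,q] = [q] − [p].
The resulting 5×10 matrix has rank 4, and its Smith normal form has invariant factors (1,1,1,1).

Boundary ∂_2: C_2 → C_1 maps a triangle to the signed sum of its edges. For instance
  ∂PRS = RS − PS + PR,
  ∂PQR = QR − PR + PQ.
As a 10×10 matrix over Z this has rank 6, with invariant factors (1,1,1,1,1,1).

Boundary ∂_3: C_3 → C_2 sends each 3-simplex σ to the alternating sum Σ_i (−1)^i (σ with its i-th vertex removed). For instance
  ∂PQRT = QRT − PRT + PQT − PQR,
  ∂PQST = QST − PST + PQT − PQS.
This gives a 10×5 integer matrix of rank 4; reducing to Smith normal form yields diagonal entries (1,1,1,1).

Reading off H_k = ker ∂_k / im ∂_{k+1}:

  H_0: rank C_0 − rank ∂_1 = 5 − 4 = 1, and the invariant factors of ∂_1 are all 1, so H_0 = Z.
  H_1: rank ker ∂_1 − rank ∂_2 = (10 − 4) − 6 = 0, and the invariant factors of ∂_2 are all 1, so H_1 = 0.
  H_2: rank ker ∂_2 − rank ∂_3 = (10 − 6) − 4 = 0, and the invariant factors of ∂_3 are all 1, so H_2 = 0.
  H_3: rank ker ∂_3 − rank ∂_4 = (5 − 4) − 0 = 1, and there is no ∂_4, so H_3 = Z.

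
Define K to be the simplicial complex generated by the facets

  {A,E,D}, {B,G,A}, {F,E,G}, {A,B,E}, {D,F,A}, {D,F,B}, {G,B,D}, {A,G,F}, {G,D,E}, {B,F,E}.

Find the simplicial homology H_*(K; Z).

H_0 ≅ Z,  H_1 ≅ Z/2,  H_2 = 0.

Order the vertices as A < B < D < E < F < G. Listing each simplex with vertices in this order, K has dimension 2 with simplices:

  0-simplices (6): A, B, D, E, F, G
  1-simplices (15): AB, AD, AE, AF, AG, BD, BE, BF, BG, DE, DF, DG, EF, EG, FG
  2-simplices (10): ABE, ABG, ADE, ADF, AFG, BDF, BDG, BEF, DEG, EFG

giving chain groups C_0 ≅ Z^6, C_1 ≅ Z^15, C_2 ≅ Z^10.

∂_1: C_1 → C_0 sends each edge [p,q] (with p < q) to q − p.
The 6×15 boundary matrix has rank 5 and Smith normal form diag(1,1,1,1,1).

∂_2: C_2 → C_1 sends each 2-simplex [p,q,r] to [q,r] − [p,r] + [p,q]. For instance
  ∂BDG = DG − BG + BD,
  ∂ABE = BE − AE + AB.
As a 15×10 matrix over Z this has rank 10, with invariant factors (1,1,1,1,1,1,1,1,1,2).

Now H_k = ker ∂_k / im ∂_{k+1}, so:

  H_0: rank C_0 − rank ∂_1 = 6 − 5 = 1, and the invariant factors of ∂_1 are all 1, so H_0 = Z.
  H_1: rank ker ∂_1 − rank ∂_2 = (15 − 5) − 10 = 0, and ∂_2 has invariant factor 2 > 1, so H_1 = Z/2.
  H_2: rank ker ∂_2 − rank ∂_3 = (10 − 10) − 0 = 0, and there is no ∂_3, so H_2 = 0.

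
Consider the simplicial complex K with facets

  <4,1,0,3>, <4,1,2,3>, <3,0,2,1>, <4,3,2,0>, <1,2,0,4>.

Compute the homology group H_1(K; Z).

H_1 = 0.

Order the vertices as 0 < 1 < 2 < 3 < 4. Listing each simplex with vertices in this order, K has dimension 3 with simplices:

  0-simplices (5): [0], [1], [2], [3], [4]
  1-simplices (10): [0,1], [0,2], [0,3], [0,4], [1,2], [1,3], [1,4], [2,3], [2,4], [3,4]
  2-simplices (10): [0,1,2], [0,1,3], [0,1,4], [0,2,3], [0,2,4], [0,3,4], [1,2,3], [1,2,4], [1,3,4], [2,3,4]
  3-simplices (5): [0,1,2,3], [0,1,2,4], [0,1,3,4], [0,2,3,4], [1,2,3,4]

Hence C_0 ≅ Z^5, C_1 ≅ Z^10, C_2 ≅ Z^10, C_3 ≅ Z^5.

The boundary map ∂_1: C_1 → C_0 sends each edge [p,q] (with p < q) to q − p. For instance
  ∂[1,3] = [3] − [1].
The 5×10 boundary matrix has rank 4 and Smith normal form diag(1,1,1,1).

∂_2: C_2 → C_1 sends each 2-simplex [p,q,r] to [q,r] − [p,r] + [p,q]. For instance
  ∂[0,2,3] = [2,3] − [0,3] + [0,2],
  ∂[0,2,4] = [2,4] − [0,4] + [0,2].
The resulting 10×10 matrix has rank 6, and its Smith normal form has invariant factors (1,1,1,1,1,1).

Boundary ∂_3: C_3 → C_2 sends each 3-simplex σ to the alternating sum Σ_i (−1)^i (σ with its i-th vertex removed). For instance
  ∂[0,1,2,4] = [1,2,4] − [0,2,4] + [0,1,4] − [0,1,2],
  ∂[1,2,3,4] = [2,3,4] − [1,3,4] + [1,2,4] − [1,2,3].
This gives a 10×5 integer matrix of rank 4; reducing to Smith normal form yields diagonal entries (1,1,1,1).

Now H_k = ker ∂_k / im ∂_{k+1}, so:

  H_1: rank ker ∂_1 − rank ∂_2 = (10 − 4) − 6 = 0, and the invariant factors of ∂_2 are all 1, so H_1 = 0.

(K is a triangulation of the 3-sphere S^3.)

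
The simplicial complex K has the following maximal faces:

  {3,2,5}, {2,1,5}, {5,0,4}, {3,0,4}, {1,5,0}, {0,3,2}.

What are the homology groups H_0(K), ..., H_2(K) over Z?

We work with the vertex ordering 0 < 1 < 2 < 3 < 4 < 5. The simplices of K, each written with vertices in increasing order, are:

  0-simplices (6): [0], [1], [2], [3], [4], [5]
  1-simplices (12): [0,1], [0,2], [0,3], [0,4], [0,5], [1,2], [1,5], [2,3], [2,5], [3,4], [3,5], [4,5]
  2-simplices (6): [0,1,5], [0,2,3], [0,3,4], [0,4,5], [1,2,5], [2,3,5]

Hence C_0 ≅ Z^6, C_1 ≅ Z^12, C_2 ≅ Z^6.

The boundary map ∂_1: C_1 → C_0 maps an edge to its endpoints' difference, ∂[p,q] = q − p.
The resulting 6×12 matrix has rank 5, and its Smith normal form has invariant factors (1,1,1,1,1).

The boundary map ∂_2: C_2 → C_1 sends each 2-simplex [p,q,r] to [q,r] − [p,r] + [p,q]. For instance
  ∂[0,2,3] = [2,3] − [0,3] + [0,2],
  ∂[1,2,5] = [2,5] − [1,5] + [1,2].
The 12×6 boundary matrix has rank 6 and Smith normal form diag(1,1,1,1,1,1).

From H_k ≅ ker(∂_k) / im(∂_{k+1}) we obtain:

  H_0: rank C_0 − rank ∂_1 = 6 − 5 = 1, and the invariant factors of ∂_1 are all 1, so H_0 ≅ Z.
  H_1: rank ker ∂_1 − rank ∂_2 = (12 − 5) − 6 = 1, and the invariant factors of ∂_2 are all 1, so H_1 ≅ Z.
  H_2: rank ker ∂_2 − rank ∂_3 = (6 − 6) − 0 = 0, and there is no ∂_3, so H_2 ≅ 0.

As a check, the Euler characteristic is 6 − 12 + 6 = 0, which agrees with 1 − 1 + 0 = 0.
(K is a triangulation of the cylinder S^1 x I.)

H_0 = Z,  H_1 = Z,  H_2 = 0.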